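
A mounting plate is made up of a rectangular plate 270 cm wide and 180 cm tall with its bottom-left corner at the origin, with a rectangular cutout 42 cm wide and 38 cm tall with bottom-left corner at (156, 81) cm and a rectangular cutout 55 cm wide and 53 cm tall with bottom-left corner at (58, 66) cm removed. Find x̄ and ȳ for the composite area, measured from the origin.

x̄ = 136.75 cm, ȳ = 89.47 cm

plate: A = 270 × 180 = 48600.00, centroid at (135.00, 90.00).
hole 1: A = −(42 × 38) = -1596.00, centroid at (177.00, 100.00).
hole 2: A = −(55 × 53) = -2915.00, centroid at (85.50, 92.50).
ΣA = 44089.00 cm²
ΣAx̄ = (48600.00)(135.00) + (-1596.00)(177.00) + (-2915.00)(85.50) = 6029275.50 cm³
ΣAȳ = (48600.00)(90.00) + (-1596.00)(100.00) + (-2915.00)(92.50) = 3944762.50 cm³
x̄ = 6029275.50 / 44089.00 = 136.75 cm
ȳ = 3944762.50 / 44089.00 = 89.47 cm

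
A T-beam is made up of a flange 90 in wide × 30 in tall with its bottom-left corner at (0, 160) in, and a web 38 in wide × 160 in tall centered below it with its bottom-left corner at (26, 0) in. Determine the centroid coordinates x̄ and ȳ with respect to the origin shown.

web: A = 38 × 160 = 6080.00, centroid at (45.00, 80.00).
flange: A = 90 × 30 = 2700.00, centroid at (45.00, 175.00).
ΣA = 8780.00 in²
ΣAx̄ = (6080.00)(45.00) + (2700.00)(45.00) = 395100.00 in³
ΣAȳ = (6080.00)(80.00) + (2700.00)(175.00) = 958900.00 in³
x̄ = 395100.00 / 8780.00 = 45.00 in
ȳ = 958900.00 / 8780.00 = 109.21 in

x̄ = 45.00 in, ȳ = 109.21 in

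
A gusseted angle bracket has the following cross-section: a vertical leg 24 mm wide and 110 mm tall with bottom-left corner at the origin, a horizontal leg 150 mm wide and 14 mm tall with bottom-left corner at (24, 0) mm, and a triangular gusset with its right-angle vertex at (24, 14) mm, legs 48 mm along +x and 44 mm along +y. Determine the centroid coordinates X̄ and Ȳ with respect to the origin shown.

vertical leg: A = 24 × 110 = 2640.00, centroid at (12.00, 55.00).
horizontal leg: A = 150 × 14 = 2100.00, centroid at (99.00, 7.00).
gusset: A = ½·48·44 = 1056.00, centroid at (40.00, 28.67).
ΣA = 5796.00 mm²
ΣAX̄ = (2640.00)(12.00) + (2100.00)(99.00) + (1056.00)(40.00) = 281820.00 mm³
ΣAȲ = (2640.00)(55.00) + (2100.00)(7.00) + (1056.00)(28.67) = 190172.00 mm³
X̄ = 281820.00 / 5796.00 = 48.62 mm
Ȳ = 190172.00 / 5796.00 = 32.81 mm

X̄ = 48.62 mm, Ȳ = 32.81 mm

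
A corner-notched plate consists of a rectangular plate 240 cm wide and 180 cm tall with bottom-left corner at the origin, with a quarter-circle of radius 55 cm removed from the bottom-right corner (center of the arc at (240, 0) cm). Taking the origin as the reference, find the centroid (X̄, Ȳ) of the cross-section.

plate: A = 240 × 180 = 43200.00, centroid at (120.00, 90.00).
removed quarter-circle: A = −¼π·55² = -2375.83, centroid at (216.66, 23.34).
ΣA = 40824.17 cm²
ΣAX̄ = (43200.00)(120.00) + (-2375.83)(216.66) = 4669259.27 cm³
ΣAȲ = (43200.00)(90.00) + (-2375.83)(23.34) = 3832541.67 cm³
X̄ = 4669259.27 / 40824.17 = 114.37 cm
Ȳ = 3832541.67 / 40824.17 = 93.88 cm

X̄ = 114.37 cm, Ȳ = 93.88 cm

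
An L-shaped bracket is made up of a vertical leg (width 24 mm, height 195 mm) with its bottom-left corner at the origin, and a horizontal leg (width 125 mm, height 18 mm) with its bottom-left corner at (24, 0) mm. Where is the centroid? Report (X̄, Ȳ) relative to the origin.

X̄ = 36.19 mm, Ȳ = 68.77 mm

Part | A | x̄ᵢ | ȳᵢ | A·x̄ᵢ | A·ȳᵢ
vertical leg | 4680.00 | 12.00 | 97.50 | 56160.00 | 456300.00
horizontal leg | 2250.00 | 86.50 | 9.00 | 194625.00 | 20250.00
Σ | 6930.00 |  |  | 250785.00 | 476550.00
X̄ = 250785.00 / 6930.00 = 36.19 mm
Ȳ = 476550.00 / 6930.00 = 68.77 mm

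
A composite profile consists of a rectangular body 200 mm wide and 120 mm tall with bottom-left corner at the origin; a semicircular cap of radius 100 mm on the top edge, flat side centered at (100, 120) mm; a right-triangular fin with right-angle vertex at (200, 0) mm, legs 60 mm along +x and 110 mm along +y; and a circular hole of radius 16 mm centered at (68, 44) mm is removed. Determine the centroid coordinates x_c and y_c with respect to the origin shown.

x_c = 109.99 mm, y_c = 96.61 mm

Part | A | x̄ᵢ | ȳᵢ | A·x̄ᵢ | A·ȳᵢ
rectangular body | 24000.00 | 100.00 | 60.00 | 2400000.00 | 1440000.00
semicircular top | 15707.96 | 100.00 | 162.44 | 1570796.33 | 2551622.26
triangular fin | 3300.00 | 220.00 | 36.67 | 726000.00 | 121000.00
hole | -804.25 | 68.00 | 44.00 | -54688.84 | -35386.90
Σ | 42203.72 |  |  | 4642107.48 | 4077235.36
x_c = 4642107.48 / 42203.72 = 109.99 mm
y_c = 4077235.36 / 42203.72 = 96.61 mm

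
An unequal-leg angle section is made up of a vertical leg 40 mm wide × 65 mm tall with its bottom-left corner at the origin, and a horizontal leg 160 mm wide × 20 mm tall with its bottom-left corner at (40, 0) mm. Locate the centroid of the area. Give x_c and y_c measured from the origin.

vertical leg: A = 40 × 65 = 2600.00, centroid at (20.00, 32.50).
horizontal leg: A = 160 × 20 = 3200.00, centroid at (120.00, 10.00).
ΣA = 5800.00 mm²
ΣAx_c = (2600.00)(20.00) + (3200.00)(120.00) = 436000.00 mm³
ΣAy_c = (2600.00)(32.50) + (3200.00)(10.00) = 116500.00 mm³
x_c = 436000.00 / 5800.00 = 75.17 mm
y_c = 116500.00 / 5800.00 = 20.09 mm

x_c = 75.17 mm, y_c = 20.09 mm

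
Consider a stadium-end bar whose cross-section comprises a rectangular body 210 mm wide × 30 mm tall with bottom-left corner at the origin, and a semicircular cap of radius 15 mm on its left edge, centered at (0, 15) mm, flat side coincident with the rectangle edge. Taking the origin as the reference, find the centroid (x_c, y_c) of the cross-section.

rectangular body: A = 210 × 30 = 6300.00, centroid at (105.00, 15.00).
semicircular end: A = ½π·15² = 353.43, centroid at (-6.37, 15.00).
ΣA = 6653.43 mm², ΣAx_c = 659250.00 mm³, ΣAy_c = 99801.44 mm³.
x_c = 659250.00/6653.43 = 99.08 mm; y_c = 99801.44/6653.43 = 15.00 mm.

x_c = 99.08 mm, y_c = 15.00 mm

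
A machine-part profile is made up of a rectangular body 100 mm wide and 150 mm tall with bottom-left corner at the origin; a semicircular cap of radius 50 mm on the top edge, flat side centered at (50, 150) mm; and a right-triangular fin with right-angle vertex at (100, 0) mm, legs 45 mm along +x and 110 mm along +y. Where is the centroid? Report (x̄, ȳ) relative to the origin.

Part | A | x̄ᵢ | ȳᵢ | A·x̄ᵢ | A·ȳᵢ
rectangular body | 15000.00 | 50.00 | 75.00 | 750000.00 | 1125000.00
semicircular top | 3926.99 | 50.00 | 171.22 | 196349.54 | 672381.96
triangular fin | 2475.00 | 115.00 | 36.67 | 284625.00 | 90750.00
Σ | 21401.99 |  |  | 1230974.54 | 1888131.96
x̄ = 1230974.54 / 21401.99 = 57.52 mm
ȳ = 1888131.96 / 21401.99 = 88.22 mm

x̄ = 57.52 mm, ȳ = 88.22 mm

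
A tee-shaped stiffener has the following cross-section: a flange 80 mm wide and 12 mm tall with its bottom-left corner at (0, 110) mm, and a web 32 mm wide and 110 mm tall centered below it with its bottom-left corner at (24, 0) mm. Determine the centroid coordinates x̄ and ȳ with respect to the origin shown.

web: A = 32 × 110 = 3520.00, centroid at (40.00, 55.00).
flange: A = 80 × 12 = 960.00, centroid at (40.00, 116.00).
ΣA = 4480.00 mm², ΣAx̄ = 179200.00 mm³, ΣAȳ = 304960.00 mm³.
x̄ = 179200.00/4480.00 = 40.00 mm; ȳ = 304960.00/4480.00 = 68.07 mm.

x̄ = 40.00 mm, ȳ = 68.07 mm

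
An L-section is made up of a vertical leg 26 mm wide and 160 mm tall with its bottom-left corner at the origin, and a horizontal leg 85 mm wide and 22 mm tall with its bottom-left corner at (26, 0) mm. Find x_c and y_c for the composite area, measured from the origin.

x_c = 30.21 mm, y_c = 58.60 mm

Part | A | x̄ᵢ | ȳᵢ | A·x̄ᵢ | A·ȳᵢ
vertical leg | 4160.00 | 13.00 | 80.00 | 54080.00 | 332800.00
horizontal leg | 1870.00 | 68.50 | 11.00 | 128095.00 | 20570.00
Σ | 6030.00 |  |  | 182175.00 | 353370.00
x_c = 182175.00 / 6030.00 = 30.21 mm
y_c = 353370.00 / 6030.00 = 58.60 mm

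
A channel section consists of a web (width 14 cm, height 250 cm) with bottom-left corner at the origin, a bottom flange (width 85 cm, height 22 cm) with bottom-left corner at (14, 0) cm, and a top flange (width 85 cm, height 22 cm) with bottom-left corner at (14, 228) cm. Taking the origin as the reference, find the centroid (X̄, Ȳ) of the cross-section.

X̄ = 32.57 cm, Ȳ = 125.00 cm

web: A = 14 × 250 = 3500.00, centroid at (7.00, 125.00).
bottom flange: A = 85 × 22 = 1870.00, centroid at (56.50, 11.00).
top flange: A = 85 × 22 = 1870.00, centroid at (56.50, 239.00).
ΣA = 7240.00 cm², ΣAX̄ = 235810.00 cm³, ΣAȲ = 905000.00 cm³.
X̄ = 235810.00/7240.00 = 32.57 cm; Ȳ = 905000.00/7240.00 = 125.00 cm.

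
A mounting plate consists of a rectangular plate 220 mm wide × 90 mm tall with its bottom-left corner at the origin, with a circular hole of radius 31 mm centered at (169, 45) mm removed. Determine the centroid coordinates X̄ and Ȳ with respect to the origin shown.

X̄ = 99.39 mm, Ȳ = 45.00 mm

plate: A = 220 × 90 = 19800.00, centroid at (110.00, 45.00).
hole: A = −π·31² = -3019.07, centroid at (169.00, 45.00).
ΣA = 16780.93 mm², ΣAX̄ = 1667777.08 mm³, ΣAȲ = 755141.83 mm³.
X̄ = 1667777.08/16780.93 = 99.39 mm; Ȳ = 755141.83/16780.93 = 45.00 mm.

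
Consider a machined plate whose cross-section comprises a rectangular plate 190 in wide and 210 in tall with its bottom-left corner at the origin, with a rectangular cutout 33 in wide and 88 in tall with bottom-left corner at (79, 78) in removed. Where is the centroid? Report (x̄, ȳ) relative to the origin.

x̄ = 94.96 in, ȳ = 103.67 in

plate: A = 190 × 210 = 39900.00, centroid at (95.00, 105.00).
hole: A = −(33 × 88) = -2904.00, centroid at (95.50, 122.00).
ΣA = 36996.00 in²
ΣAx̄ = (39900.00)(95.00) + (-2904.00)(95.50) = 3513168.00 in³
ΣAȳ = (39900.00)(105.00) + (-2904.00)(122.00) = 3835212.00 in³
x̄ = 3513168.00 / 36996.00 = 94.96 in
ȳ = 3835212.00 / 36996.00 = 103.67 in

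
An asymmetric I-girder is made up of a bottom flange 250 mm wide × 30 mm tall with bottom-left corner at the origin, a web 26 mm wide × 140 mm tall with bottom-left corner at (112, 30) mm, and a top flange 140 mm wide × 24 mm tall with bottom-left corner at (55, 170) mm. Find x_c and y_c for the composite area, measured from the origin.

x_c = 125.00 mm, y_c = 75.04 mm

bottom flange: A = 250 × 30 = 7500.00, centroid at (125.00, 15.00).
web: A = 26 × 140 = 3640.00, centroid at (125.00, 100.00).
top flange: A = 140 × 24 = 3360.00, centroid at (125.00, 182.00).
ΣA = 14500.00 mm²
ΣAx_c = (7500.00)(125.00) + (3640.00)(125.00) + (3360.00)(125.00) = 1812500.00 mm³
ΣAy_c = (7500.00)(15.00) + (3640.00)(100.00) + (3360.00)(182.00) = 1088020.00 mm³
x_c = 1812500.00 / 14500.00 = 125.00 mm
y_c = 1088020.00 / 14500.00 = 75.04 mm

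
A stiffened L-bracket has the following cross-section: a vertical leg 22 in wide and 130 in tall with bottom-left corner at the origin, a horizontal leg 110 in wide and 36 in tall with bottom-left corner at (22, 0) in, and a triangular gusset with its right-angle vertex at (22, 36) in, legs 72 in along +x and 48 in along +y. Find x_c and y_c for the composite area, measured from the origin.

x_c = 48.65 in, y_c = 40.60 in

vertical leg: A = 22 × 130 = 2860.00, centroid at (11.00, 65.00).
horizontal leg: A = 110 × 36 = 3960.00, centroid at (77.00, 18.00).
gusset: A = ½·72·48 = 1728.00, centroid at (46.00, 52.00).
ΣA = 8548.00 in², ΣAx_c = 415868.00 in³, ΣAy_c = 347036.00 in³.
x_c = 415868.00/8548.00 = 48.65 in; y_c = 347036.00/8548.00 = 40.60 in.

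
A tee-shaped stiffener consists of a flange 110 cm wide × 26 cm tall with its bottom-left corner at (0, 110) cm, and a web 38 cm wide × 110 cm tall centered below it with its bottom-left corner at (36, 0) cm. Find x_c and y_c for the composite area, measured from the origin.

x_c = 55.00 cm, y_c = 82.62 cm

web: A = 38 × 110 = 4180.00, centroid at (55.00, 55.00).
flange: A = 110 × 26 = 2860.00, centroid at (55.00, 123.00).
ΣA = 7040.00 cm², ΣAx_c = 387200.00 cm³, ΣAy_c = 581680.00 cm³.
x_c = 387200.00/7040.00 = 55.00 cm; y_c = 581680.00/7040.00 = 82.62 cm.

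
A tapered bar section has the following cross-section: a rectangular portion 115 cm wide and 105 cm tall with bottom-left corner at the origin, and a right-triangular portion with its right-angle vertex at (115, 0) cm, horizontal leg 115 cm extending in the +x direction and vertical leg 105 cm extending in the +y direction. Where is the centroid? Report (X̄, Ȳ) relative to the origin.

rectangular portion: A = 115 × 105 = 12075.00, centroid at (57.50, 52.50).
triangular portion: A = ½·115·105 = 6037.50, centroid at (153.33, 35.00).
ΣA = 18112.50 cm²
ΣAX̄ = (12075.00)(57.50) + (6037.50)(153.33) = 1620062.50 cm³
ΣAȲ = (12075.00)(52.50) + (6037.50)(35.00) = 845250.00 cm³
X̄ = 1620062.50 / 18112.50 = 89.44 cm
Ȳ = 845250.00 / 18112.50 = 46.67 cm

X̄ = 89.44 cm, Ȳ = 46.67 cm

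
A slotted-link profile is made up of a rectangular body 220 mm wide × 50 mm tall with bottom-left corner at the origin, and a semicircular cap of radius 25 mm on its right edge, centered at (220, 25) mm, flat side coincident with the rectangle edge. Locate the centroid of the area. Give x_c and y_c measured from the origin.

x_c = 119.88 mm, y_c = 25.00 mm

rectangular body: A = 220 × 50 = 11000.00, centroid at (110.00, 25.00).
semicircular end: A = ½π·25² = 981.75, centroid at (230.61, 25.00).
ΣA = 11981.75 mm², ΣAx_c = 1436401.16 mm³, ΣAy_c = 299543.69 mm³.
x_c = 1436401.16/11981.75 = 119.88 mm; y_c = 299543.69/11981.75 = 25.00 mm.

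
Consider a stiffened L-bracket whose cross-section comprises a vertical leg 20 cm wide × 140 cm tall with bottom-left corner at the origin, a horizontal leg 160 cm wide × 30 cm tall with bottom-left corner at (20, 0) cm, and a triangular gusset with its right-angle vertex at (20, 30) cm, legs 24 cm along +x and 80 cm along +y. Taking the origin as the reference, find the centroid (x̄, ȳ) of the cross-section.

x̄ = 62.49 cm, ȳ = 37.66 cm

vertical leg: A = 20 × 140 = 2800.00, centroid at (10.00, 70.00).
horizontal leg: A = 160 × 30 = 4800.00, centroid at (100.00, 15.00).
gusset: A = ½·24·80 = 960.00, centroid at (28.00, 56.67).
ΣA = 8560.00 cm², ΣAx̄ = 534880.00 cm³, ΣAȳ = 322400.00 cm³.
x̄ = 534880.00/8560.00 = 62.49 cm; ȳ = 322400.00/8560.00 = 37.66 cm.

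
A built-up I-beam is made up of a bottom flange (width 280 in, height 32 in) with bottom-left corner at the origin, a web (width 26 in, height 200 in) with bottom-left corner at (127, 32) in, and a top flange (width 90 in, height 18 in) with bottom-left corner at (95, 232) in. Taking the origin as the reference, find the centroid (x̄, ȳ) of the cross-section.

x̄ = 140.00 in, ȳ = 77.32 in

Part | A | x̄ᵢ | ȳᵢ | A·x̄ᵢ | A·ȳᵢ
bottom flange | 8960.00 | 140.00 | 16.00 | 1254400.00 | 143360.00
web | 5200.00 | 140.00 | 132.00 | 728000.00 | 686400.00
top flange | 1620.00 | 140.00 | 241.00 | 226800.00 | 390420.00
Σ | 15780.00 |  |  | 2209200.00 | 1220180.00
x̄ = 2209200.00 / 15780.00 = 140.00 in
ȳ = 1220180.00 / 15780.00 = 77.32 in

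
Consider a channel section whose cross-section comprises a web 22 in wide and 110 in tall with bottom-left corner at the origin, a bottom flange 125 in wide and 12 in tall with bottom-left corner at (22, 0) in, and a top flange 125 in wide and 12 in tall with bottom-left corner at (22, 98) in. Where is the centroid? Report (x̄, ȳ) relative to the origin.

x̄ = 51.68 in, ȳ = 55.00 in

Part | A | x̄ᵢ | ȳᵢ | A·x̄ᵢ | A·ȳᵢ
web | 2420.00 | 11.00 | 55.00 | 26620.00 | 133100.00
bottom flange | 1500.00 | 84.50 | 6.00 | 126750.00 | 9000.00
top flange | 1500.00 | 84.50 | 104.00 | 126750.00 | 156000.00
Σ | 5420.00 |  |  | 280120.00 | 298100.00
x̄ = 280120.00 / 5420.00 = 51.68 in
ȳ = 298100.00 / 5420.00 = 55.00 in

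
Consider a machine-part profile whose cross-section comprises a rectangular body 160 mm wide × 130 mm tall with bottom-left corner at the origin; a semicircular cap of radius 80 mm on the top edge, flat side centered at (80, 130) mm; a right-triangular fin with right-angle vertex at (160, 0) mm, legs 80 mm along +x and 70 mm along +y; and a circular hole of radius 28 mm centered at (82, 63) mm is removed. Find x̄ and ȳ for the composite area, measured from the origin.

rectangular body: A = 160 × 130 = 20800.00, centroid at (80.00, 65.00).
semicircular top: A = ½π·80² = 10053.10, centroid at (80.00, 163.95).
triangular fin: A = ½·80·70 = 2800.00, centroid at (186.67, 23.33).
hole: A = −π·28² = -2463.01, centroid at (82.00, 63.00).
ΣA = 31190.09 mm²
ΣAx̄ = (20800.00)(80.00) + (10053.10)(80.00) + (2800.00)(186.67) + (-2463.01)(82.00) = 2788947.68 mm³
ΣAȳ = (20800.00)(65.00) + (10053.10)(163.95) + (2800.00)(23.33) + (-2463.01)(63.00) = 2910399.67 mm³
x̄ = 2788947.68 / 31190.09 = 89.42 mm
ȳ = 2910399.67 / 31190.09 = 93.31 mm

x̄ = 89.42 mm, ȳ = 93.31 mm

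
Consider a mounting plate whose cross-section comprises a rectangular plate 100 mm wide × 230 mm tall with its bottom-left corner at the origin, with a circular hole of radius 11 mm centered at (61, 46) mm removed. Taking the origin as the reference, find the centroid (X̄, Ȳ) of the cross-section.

X̄ = 49.82 mm, Ȳ = 116.16 mm

plate: A = 100 × 230 = 23000.00, centroid at (50.00, 115.00).
hole: A = −π·11² = -380.13, centroid at (61.00, 46.00).
ΣA = 22619.87 mm², ΣAX̄ = 1126811.90 mm³, ΣAȲ = 2627513.90 mm³.
X̄ = 1126811.90/22619.87 = 49.82 mm; Ȳ = 2627513.90/22619.87 = 116.16 mm.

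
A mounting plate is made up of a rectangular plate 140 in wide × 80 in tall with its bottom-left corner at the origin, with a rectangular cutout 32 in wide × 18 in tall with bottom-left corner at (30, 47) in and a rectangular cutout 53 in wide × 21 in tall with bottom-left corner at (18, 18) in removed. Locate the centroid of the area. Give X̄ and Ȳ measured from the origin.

X̄ = 74.44 in, Ȳ = 40.38 in

plate: A = 140 × 80 = 11200.00, centroid at (70.00, 40.00).
hole 1: A = −(32 × 18) = -576.00, centroid at (46.00, 56.00).
hole 2: A = −(53 × 21) = -1113.00, centroid at (44.50, 28.50).
ΣA = 9511.00 in², ΣAX̄ = 707975.50 in³, ΣAȲ = 384023.50 in³.
X̄ = 707975.50/9511.00 = 74.44 in; Ȳ = 384023.50/9511.00 = 40.38 in.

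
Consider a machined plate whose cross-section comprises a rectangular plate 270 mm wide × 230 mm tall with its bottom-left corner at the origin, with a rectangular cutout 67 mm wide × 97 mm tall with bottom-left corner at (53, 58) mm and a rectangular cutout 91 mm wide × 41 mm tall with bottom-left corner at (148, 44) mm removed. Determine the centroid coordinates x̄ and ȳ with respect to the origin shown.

x̄ = 136.87 mm, ȳ = 119.70 mm

plate: A = 270 × 230 = 62100.00, centroid at (135.00, 115.00).
hole 1: A = −(67 × 97) = -6499.00, centroid at (86.50, 106.50).
hole 2: A = −(91 × 41) = -3731.00, centroid at (193.50, 64.50).
ΣA = 51870.00 mm², ΣAx̄ = 7099388.00 mm³, ΣAȳ = 6208707.00 mm³.
x̄ = 7099388.00/51870.00 = 136.87 mm; ȳ = 6208707.00/51870.00 = 119.70 mm.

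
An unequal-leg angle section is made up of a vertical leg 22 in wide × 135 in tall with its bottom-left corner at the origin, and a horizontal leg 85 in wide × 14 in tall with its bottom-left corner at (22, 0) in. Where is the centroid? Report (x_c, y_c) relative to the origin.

vertical leg: A = 22 × 135 = 2970.00, centroid at (11.00, 67.50).
horizontal leg: A = 85 × 14 = 1190.00, centroid at (64.50, 7.00).
ΣA = 4160.00 in², ΣAx_c = 109425.00 in³, ΣAy_c = 208805.00 in³.
x_c = 109425.00/4160.00 = 26.30 in; y_c = 208805.00/4160.00 = 50.19 in.

x_c = 26.30 in, y_c = 50.19 in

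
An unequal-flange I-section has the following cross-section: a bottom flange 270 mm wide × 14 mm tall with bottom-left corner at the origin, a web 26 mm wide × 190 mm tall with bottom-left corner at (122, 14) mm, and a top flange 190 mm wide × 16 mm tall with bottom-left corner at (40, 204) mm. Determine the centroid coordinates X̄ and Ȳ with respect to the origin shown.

bottom flange: A = 270 × 14 = 3780.00, centroid at (135.00, 7.00).
web: A = 26 × 190 = 4940.00, centroid at (135.00, 109.00).
top flange: A = 190 × 16 = 3040.00, centroid at (135.00, 212.00).
ΣA = 11760.00 mm², ΣAX̄ = 1587600.00 mm³, ΣAȲ = 1209400.00 mm³.
X̄ = 1587600.00/11760.00 = 135.00 mm; Ȳ = 1209400.00/11760.00 = 102.84 mm.

X̄ = 135.00 mm, Ȳ = 102.84 mm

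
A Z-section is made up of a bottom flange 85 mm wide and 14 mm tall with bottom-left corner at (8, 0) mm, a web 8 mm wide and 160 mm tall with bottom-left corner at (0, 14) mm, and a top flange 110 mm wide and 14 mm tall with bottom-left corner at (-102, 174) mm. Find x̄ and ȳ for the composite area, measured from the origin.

x̄ = -1.79 mm, ȳ = 101.59 mm

Part | A | x̄ᵢ | ȳᵢ | A·x̄ᵢ | A·ȳᵢ
bottom flange | 1190.00 | 50.50 | 7.00 | 60095.00 | 8330.00
web | 1280.00 | 4.00 | 94.00 | 5120.00 | 120320.00
top flange | 1540.00 | -47.00 | 181.00 | -72380.00 | 278740.00
Σ | 4010.00 |  |  | -7165.00 | 407390.00
x̄ = -7165.00 / 4010.00 = -1.79 mm
ȳ = 407390.00 / 4010.00 = 101.59 mm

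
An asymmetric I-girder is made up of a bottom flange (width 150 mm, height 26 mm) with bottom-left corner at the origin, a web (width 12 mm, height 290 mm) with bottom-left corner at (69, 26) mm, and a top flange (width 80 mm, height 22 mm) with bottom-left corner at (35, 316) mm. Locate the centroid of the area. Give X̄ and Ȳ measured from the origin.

bottom flange: A = 150 × 26 = 3900.00, centroid at (75.00, 13.00).
web: A = 12 × 290 = 3480.00, centroid at (75.00, 171.00).
top flange: A = 80 × 22 = 1760.00, centroid at (75.00, 327.00).
ΣA = 9140.00 mm²
ΣAX̄ = (3900.00)(75.00) + (3480.00)(75.00) + (1760.00)(75.00) = 685500.00 mm³
ΣAȲ = (3900.00)(13.00) + (3480.00)(171.00) + (1760.00)(327.00) = 1221300.00 mm³
X̄ = 685500.00 / 9140.00 = 75.00 mm
Ȳ = 1221300.00 / 9140.00 = 133.62 mm

X̄ = 75.00 mm, Ȳ = 133.62 mm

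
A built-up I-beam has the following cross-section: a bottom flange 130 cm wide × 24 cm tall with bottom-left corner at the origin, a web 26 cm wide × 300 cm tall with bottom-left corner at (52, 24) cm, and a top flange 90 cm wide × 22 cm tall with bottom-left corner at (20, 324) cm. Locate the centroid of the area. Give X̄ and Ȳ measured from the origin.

Part | A | x̄ᵢ | ȳᵢ | A·x̄ᵢ | A·ȳᵢ
bottom flange | 3120.00 | 65.00 | 12.00 | 202800.00 | 37440.00
web | 7800.00 | 65.00 | 174.00 | 507000.00 | 1357200.00
top flange | 1980.00 | 65.00 | 335.00 | 128700.00 | 663300.00
Σ | 12900.00 |  |  | 838500.00 | 2057940.00
X̄ = 838500.00 / 12900.00 = 65.00 cm
Ȳ = 2057940.00 / 12900.00 = 159.53 cm

X̄ = 65.00 cm, Ȳ = 159.53 cm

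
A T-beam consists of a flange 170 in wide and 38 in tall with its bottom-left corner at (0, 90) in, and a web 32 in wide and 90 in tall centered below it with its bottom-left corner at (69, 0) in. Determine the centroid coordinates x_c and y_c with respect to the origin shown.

web: A = 32 × 90 = 2880.00, centroid at (85.00, 45.00).
flange: A = 170 × 38 = 6460.00, centroid at (85.00, 109.00).
ΣA = 9340.00 in²
ΣAx_c = (2880.00)(85.00) + (6460.00)(85.00) = 793900.00 in³
ΣAy_c = (2880.00)(45.00) + (6460.00)(109.00) = 833740.00 in³
x_c = 793900.00 / 9340.00 = 85.00 in
y_c = 833740.00 / 9340.00 = 89.27 in

x_c = 85.00 in, y_c = 89.27 in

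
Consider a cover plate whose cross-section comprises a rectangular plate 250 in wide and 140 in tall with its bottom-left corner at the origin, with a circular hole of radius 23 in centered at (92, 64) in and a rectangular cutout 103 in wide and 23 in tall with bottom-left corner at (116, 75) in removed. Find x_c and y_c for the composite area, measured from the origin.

x_c = 123.52 in, y_c = 69.06 in

plate: A = 250 × 140 = 35000.00, centroid at (125.00, 70.00).
hole 1: A = −π·23² = -1661.90, centroid at (92.00, 64.00).
hole 2: A = −(103 × 23) = -2369.00, centroid at (167.50, 86.50).
ΣA = 30969.10 in²
ΣAx_c = (35000.00)(125.00) + (-1661.90)(92.00) + (-2369.00)(167.50) = 3825297.47 in³
ΣAy_c = (35000.00)(70.00) + (-1661.90)(64.00) + (-2369.00)(86.50) = 2138719.74 in³
x_c = 3825297.47 / 30969.10 = 123.52 in
y_c = 2138719.74 / 30969.10 = 69.06 in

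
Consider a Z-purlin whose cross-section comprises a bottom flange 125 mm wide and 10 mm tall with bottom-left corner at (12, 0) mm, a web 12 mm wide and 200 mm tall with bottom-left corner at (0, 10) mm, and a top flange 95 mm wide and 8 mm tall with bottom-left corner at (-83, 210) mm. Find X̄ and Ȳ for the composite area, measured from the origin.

bottom flange: A = 125 × 10 = 1250.00, centroid at (74.50, 5.00).
web: A = 12 × 200 = 2400.00, centroid at (6.00, 110.00).
top flange: A = 95 × 8 = 760.00, centroid at (-35.50, 214.00).
ΣA = 4410.00 mm²
ΣAX̄ = (1250.00)(74.50) + (2400.00)(6.00) + (760.00)(-35.50) = 80545.00 mm³
ΣAȲ = (1250.00)(5.00) + (2400.00)(110.00) + (760.00)(214.00) = 432890.00 mm³
X̄ = 80545.00 / 4410.00 = 18.26 mm
Ȳ = 432890.00 / 4410.00 = 98.16 mm

X̄ = 18.26 mm, Ȳ = 98.16 mm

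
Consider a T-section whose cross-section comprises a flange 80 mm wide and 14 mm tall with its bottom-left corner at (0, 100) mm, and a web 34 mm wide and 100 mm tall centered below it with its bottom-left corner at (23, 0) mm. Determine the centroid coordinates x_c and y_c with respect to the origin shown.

web: A = 34 × 100 = 3400.00, centroid at (40.00, 50.00).
flange: A = 80 × 14 = 1120.00, centroid at (40.00, 107.00).
ΣA = 4520.00 mm², ΣAx_c = 180800.00 mm³, ΣAy_c = 289840.00 mm³.
x_c = 180800.00/4520.00 = 40.00 mm; y_c = 289840.00/4520.00 = 64.12 mm.

x_c = 40.00 mm, y_c = 64.12 mm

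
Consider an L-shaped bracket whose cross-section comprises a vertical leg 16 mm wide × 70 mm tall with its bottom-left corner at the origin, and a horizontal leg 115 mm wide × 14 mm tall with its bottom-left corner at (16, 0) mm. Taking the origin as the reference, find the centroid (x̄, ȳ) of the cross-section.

x̄ = 46.63 mm, ȳ = 18.49 mm

vertical leg: A = 16 × 70 = 1120.00, centroid at (8.00, 35.00).
horizontal leg: A = 115 × 14 = 1610.00, centroid at (73.50, 7.00).
ΣA = 2730.00 mm²
ΣAx̄ = (1120.00)(8.00) + (1610.00)(73.50) = 127295.00 mm³
ΣAȳ = (1120.00)(35.00) + (1610.00)(7.00) = 50470.00 mm³
x̄ = 127295.00 / 2730.00 = 46.63 mm
ȳ = 50470.00 / 2730.00 = 18.49 mm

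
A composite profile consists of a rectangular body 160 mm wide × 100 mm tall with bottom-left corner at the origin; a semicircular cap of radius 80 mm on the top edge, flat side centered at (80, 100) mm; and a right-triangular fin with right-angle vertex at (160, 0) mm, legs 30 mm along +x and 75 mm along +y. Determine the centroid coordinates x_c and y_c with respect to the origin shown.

rectangular body: A = 160 × 100 = 16000.00, centroid at (80.00, 50.00).
semicircular top: A = ½π·80² = 10053.10, centroid at (80.00, 133.95).
triangular fin: A = ½·30·75 = 1125.00, centroid at (170.00, 25.00).
ΣA = 27178.10 mm²
ΣAx_c = (16000.00)(80.00) + (10053.10)(80.00) + (1125.00)(170.00) = 2275497.72 mm³
ΣAy_c = (16000.00)(50.00) + (10053.10)(133.95) + (1125.00)(25.00) = 2174767.98 mm³
x_c = 2275497.72 / 27178.10 = 83.73 mm
y_c = 2174767.98 / 27178.10 = 80.02 mm

x_c = 83.73 mm, y_c = 80.02 mm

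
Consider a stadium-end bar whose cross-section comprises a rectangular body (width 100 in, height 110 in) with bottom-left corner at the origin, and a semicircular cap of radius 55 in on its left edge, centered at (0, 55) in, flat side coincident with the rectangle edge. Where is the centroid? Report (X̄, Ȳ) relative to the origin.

rectangular body: A = 100 × 110 = 11000.00, centroid at (50.00, 55.00).
semicircular end: A = ½π·55² = 4751.66, centroid at (-23.34, 55.00).
ΣA = 15751.66 in²
ΣAX̄ = (11000.00)(50.00) + (4751.66)(-23.34) = 439083.33 in³
ΣAȲ = (11000.00)(55.00) + (4751.66)(55.00) = 866341.24 in³
X̄ = 439083.33 / 15751.66 = 27.88 in
Ȳ = 866341.24 / 15751.66 = 55.00 in

X̄ = 27.88 in, Ȳ = 55.00 in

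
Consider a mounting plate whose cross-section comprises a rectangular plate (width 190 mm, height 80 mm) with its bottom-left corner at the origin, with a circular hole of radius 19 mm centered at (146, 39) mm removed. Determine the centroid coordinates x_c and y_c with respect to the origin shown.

x_c = 90.89 mm, y_c = 40.08 mm

plate: A = 190 × 80 = 15200.00, centroid at (95.00, 40.00).
hole: A = −π·19² = -1134.11, centroid at (146.00, 39.00).
ΣA = 14065.89 mm², ΣAx_c = 1278419.22 mm³, ΣAy_c = 563769.52 mm³.
x_c = 1278419.22/14065.89 = 90.89 mm; y_c = 563769.52/14065.89 = 40.08 mm.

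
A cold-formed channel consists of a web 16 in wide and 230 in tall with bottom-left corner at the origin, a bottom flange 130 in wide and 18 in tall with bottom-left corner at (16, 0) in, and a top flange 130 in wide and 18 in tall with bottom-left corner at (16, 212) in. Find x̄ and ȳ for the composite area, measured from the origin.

x̄ = 48.87 in, ȳ = 115.00 in

web: A = 16 × 230 = 3680.00, centroid at (8.00, 115.00).
bottom flange: A = 130 × 18 = 2340.00, centroid at (81.00, 9.00).
top flange: A = 130 × 18 = 2340.00, centroid at (81.00, 221.00).
ΣA = 8360.00 in², ΣAx̄ = 408520.00 in³, ΣAȳ = 961400.00 in³.
x̄ = 408520.00/8360.00 = 48.87 in; ȳ = 961400.00/8360.00 = 115.00 in.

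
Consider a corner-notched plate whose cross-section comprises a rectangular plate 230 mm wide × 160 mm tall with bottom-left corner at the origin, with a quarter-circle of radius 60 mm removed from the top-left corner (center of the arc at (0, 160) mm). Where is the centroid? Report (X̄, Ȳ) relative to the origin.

X̄ = 122.45 mm, Ȳ = 75.46 mm

plate: A = 230 × 160 = 36800.00, centroid at (115.00, 80.00).
removed quarter-circle: A = −¼π·60² = -2827.43, centroid at (25.46, 134.54).
ΣA = 33972.57 mm²
ΣAX̄ = (36800.00)(115.00) + (-2827.43)(25.46) = 4160000.00 mm³
ΣAȲ = (36800.00)(80.00) + (-2827.43)(134.54) = 2563610.66 mm³
X̄ = 4160000.00 / 33972.57 = 122.45 mm
Ȳ = 2563610.66 / 33972.57 = 75.46 mm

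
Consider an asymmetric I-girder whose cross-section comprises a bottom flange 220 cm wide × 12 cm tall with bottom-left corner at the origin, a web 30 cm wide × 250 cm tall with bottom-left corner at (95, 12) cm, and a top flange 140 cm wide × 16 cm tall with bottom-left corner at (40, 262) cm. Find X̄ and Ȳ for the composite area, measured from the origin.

X̄ = 110.00 cm, Ȳ = 133.13 cm

bottom flange: A = 220 × 12 = 2640.00, centroid at (110.00, 6.00).
web: A = 30 × 250 = 7500.00, centroid at (110.00, 137.00).
top flange: A = 140 × 16 = 2240.00, centroid at (110.00, 270.00).
ΣA = 12380.00 cm², ΣAX̄ = 1361800.00 cm³, ΣAȲ = 1648140.00 cm³.
X̄ = 1361800.00/12380.00 = 110.00 cm; Ȳ = 1648140.00/12380.00 = 133.13 cm.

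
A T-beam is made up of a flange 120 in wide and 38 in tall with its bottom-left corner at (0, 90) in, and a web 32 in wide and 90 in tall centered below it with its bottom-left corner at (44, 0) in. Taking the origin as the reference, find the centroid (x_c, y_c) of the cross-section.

x_c = 60.00 in, y_c = 84.23 in

web: A = 32 × 90 = 2880.00, centroid at (60.00, 45.00).
flange: A = 120 × 38 = 4560.00, centroid at (60.00, 109.00).
ΣA = 7440.00 in²
ΣAx_c = (2880.00)(60.00) + (4560.00)(60.00) = 446400.00 in³
ΣAy_c = (2880.00)(45.00) + (4560.00)(109.00) = 626640.00 in³
x_c = 446400.00 / 7440.00 = 60.00 in
y_c = 626640.00 / 7440.00 = 84.23 in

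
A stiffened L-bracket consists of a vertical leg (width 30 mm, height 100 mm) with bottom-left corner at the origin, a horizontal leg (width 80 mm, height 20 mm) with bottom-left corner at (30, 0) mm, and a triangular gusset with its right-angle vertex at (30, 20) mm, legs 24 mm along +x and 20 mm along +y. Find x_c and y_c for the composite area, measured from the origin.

vertical leg: A = 30 × 100 = 3000.00, centroid at (15.00, 50.00).
horizontal leg: A = 80 × 20 = 1600.00, centroid at (70.00, 10.00).
gusset: A = ½·24·20 = 240.00, centroid at (38.00, 26.67).
ΣA = 4840.00 mm², ΣAx_c = 166120.00 mm³, ΣAy_c = 172400.00 mm³.
x_c = 166120.00/4840.00 = 34.32 mm; y_c = 172400.00/4840.00 = 35.62 mm.

x_c = 34.32 mm, y_c = 35.62 mm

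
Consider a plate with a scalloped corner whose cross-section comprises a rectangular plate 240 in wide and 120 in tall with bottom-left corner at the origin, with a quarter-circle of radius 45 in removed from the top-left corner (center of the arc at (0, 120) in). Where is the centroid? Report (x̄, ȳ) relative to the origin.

x̄ = 125.90 in, ȳ = 57.61 in

Part | A | x̄ᵢ | ȳᵢ | A·x̄ᵢ | A·ȳᵢ
plate | 28800.00 | 120.00 | 60.00 | 3456000.00 | 1728000.00
removed quarter-circle | -1590.43 | 19.10 | 100.90 | -30375.00 | -160476.75
Σ | 27209.57 |  |  | 3425625.00 | 1567523.25
x̄ = 3425625.00 / 27209.57 = 125.90 in
ȳ = 1567523.25 / 27209.57 = 57.61 in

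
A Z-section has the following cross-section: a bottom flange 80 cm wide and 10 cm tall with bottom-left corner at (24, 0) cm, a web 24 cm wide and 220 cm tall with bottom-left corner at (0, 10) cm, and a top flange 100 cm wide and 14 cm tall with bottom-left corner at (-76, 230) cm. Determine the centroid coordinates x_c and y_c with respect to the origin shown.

x_c = 10.45 cm, y_c = 129.60 cm

bottom flange: A = 80 × 10 = 800.00, centroid at (64.00, 5.00).
web: A = 24 × 220 = 5280.00, centroid at (12.00, 120.00).
top flange: A = 100 × 14 = 1400.00, centroid at (-26.00, 237.00).
ΣA = 7480.00 cm²
ΣAx_c = (800.00)(64.00) + (5280.00)(12.00) + (1400.00)(-26.00) = 78160.00 cm³
ΣAy_c = (800.00)(5.00) + (5280.00)(120.00) + (1400.00)(237.00) = 969400.00 cm³
x_c = 78160.00 / 7480.00 = 10.45 cm
y_c = 969400.00 / 7480.00 = 129.60 cm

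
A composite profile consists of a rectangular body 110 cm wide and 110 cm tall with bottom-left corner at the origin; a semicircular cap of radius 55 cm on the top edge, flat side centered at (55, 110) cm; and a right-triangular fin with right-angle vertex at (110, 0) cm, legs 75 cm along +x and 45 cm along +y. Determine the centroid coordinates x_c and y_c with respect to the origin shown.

x_c = 62.28 cm, y_c = 71.44 cm

Part | A | x̄ᵢ | ȳᵢ | A·x̄ᵢ | A·ȳᵢ
rectangular body | 12100.00 | 55.00 | 55.00 | 665500.00 | 665500.00
semicircular top | 4751.66 | 55.00 | 133.34 | 261341.24 | 633599.14
triangular fin | 1687.50 | 135.00 | 15.00 | 227812.50 | 25312.50
Σ | 18539.16 |  |  | 1154653.74 | 1324411.64
x_c = 1154653.74 / 18539.16 = 62.28 cm
y_c = 1324411.64 / 18539.16 = 71.44 cm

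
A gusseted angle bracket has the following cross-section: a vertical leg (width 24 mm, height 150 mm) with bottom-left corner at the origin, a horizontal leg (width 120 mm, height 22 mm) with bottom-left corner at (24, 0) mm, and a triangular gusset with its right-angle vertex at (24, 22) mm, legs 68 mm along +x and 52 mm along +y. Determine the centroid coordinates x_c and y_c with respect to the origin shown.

x_c = 43.39 mm, y_c = 46.03 mm

vertical leg: A = 24 × 150 = 3600.00, centroid at (12.00, 75.00).
horizontal leg: A = 120 × 22 = 2640.00, centroid at (84.00, 11.00).
gusset: A = ½·68·52 = 1768.00, centroid at (46.67, 39.33).
ΣA = 8008.00 mm²
ΣAx_c = (3600.00)(12.00) + (2640.00)(84.00) + (1768.00)(46.67) = 347466.67 mm³
ΣAy_c = (3600.00)(75.00) + (2640.00)(11.00) + (1768.00)(39.33) = 368581.33 mm³
x_c = 347466.67 / 8008.00 = 43.39 mm
y_c = 368581.33 / 8008.00 = 46.03 mm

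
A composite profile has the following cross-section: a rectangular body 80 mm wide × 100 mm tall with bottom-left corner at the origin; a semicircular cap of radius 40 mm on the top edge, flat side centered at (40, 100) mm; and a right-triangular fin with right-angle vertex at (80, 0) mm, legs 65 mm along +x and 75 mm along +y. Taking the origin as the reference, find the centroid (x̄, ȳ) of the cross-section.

x̄ = 51.61 mm, ȳ = 58.29 mm

rectangular body: A = 80 × 100 = 8000.00, centroid at (40.00, 50.00).
semicircular top: A = ½π·40² = 2513.27, centroid at (40.00, 116.98).
triangular fin: A = ½·65·75 = 2437.50, centroid at (101.67, 25.00).
ΣA = 12950.77 mm², ΣAx̄ = 668343.46 mm³, ΣAȳ = 754931.58 mm³.
x̄ = 668343.46/12950.77 = 51.61 mm; ȳ = 754931.58/12950.77 = 58.29 mm.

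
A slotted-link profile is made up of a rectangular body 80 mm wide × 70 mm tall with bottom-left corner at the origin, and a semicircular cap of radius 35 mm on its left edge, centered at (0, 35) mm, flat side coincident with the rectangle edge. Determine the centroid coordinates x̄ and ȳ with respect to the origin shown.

rectangular body: A = 80 × 70 = 5600.00, centroid at (40.00, 35.00).
semicircular end: A = ½π·35² = 1924.23, centroid at (-14.85, 35.00).
ΣA = 7524.23 mm², ΣAx̄ = 195416.67 mm³, ΣAȳ = 263347.89 mm³.
x̄ = 195416.67/7524.23 = 25.97 mm; ȳ = 263347.89/7524.23 = 35.00 mm.

x̄ = 25.97 mm, ȳ = 35.00 mm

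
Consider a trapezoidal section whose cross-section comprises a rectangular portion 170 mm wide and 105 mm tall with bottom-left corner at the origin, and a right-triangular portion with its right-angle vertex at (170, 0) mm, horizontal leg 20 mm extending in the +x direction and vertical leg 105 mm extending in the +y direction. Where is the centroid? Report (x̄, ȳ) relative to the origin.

rectangular portion: A = 170 × 105 = 17850.00, centroid at (85.00, 52.50).
triangular portion: A = ½·20·105 = 1050.00, centroid at (176.67, 35.00).
ΣA = 18900.00 mm², ΣAx̄ = 1702750.00 mm³, ΣAȳ = 973875.00 mm³.
x̄ = 1702750.00/18900.00 = 90.09 mm; ȳ = 973875.00/18900.00 = 51.53 mm.

x̄ = 90.09 mm, ȳ = 51.53 mm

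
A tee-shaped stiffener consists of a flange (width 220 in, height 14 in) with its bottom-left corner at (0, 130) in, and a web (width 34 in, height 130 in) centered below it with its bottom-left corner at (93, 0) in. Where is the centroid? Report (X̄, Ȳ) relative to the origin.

web: A = 34 × 130 = 4420.00, centroid at (110.00, 65.00).
flange: A = 220 × 14 = 3080.00, centroid at (110.00, 137.00).
ΣA = 7500.00 in², ΣAX̄ = 825000.00 in³, ΣAȲ = 709260.00 in³.
X̄ = 825000.00/7500.00 = 110.00 in; Ȳ = 709260.00/7500.00 = 94.57 in.

X̄ = 110.00 in, Ȳ = 94.57 in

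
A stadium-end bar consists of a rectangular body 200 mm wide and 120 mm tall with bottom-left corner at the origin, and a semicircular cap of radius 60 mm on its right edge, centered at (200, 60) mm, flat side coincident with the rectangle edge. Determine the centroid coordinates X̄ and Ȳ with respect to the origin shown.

X̄ = 123.92 mm, Ȳ = 60.00 mm

rectangular body: A = 200 × 120 = 24000.00, centroid at (100.00, 60.00).
semicircular end: A = ½π·60² = 5654.87, centroid at (225.46, 60.00).
ΣA = 29654.87 mm², ΣAX̄ = 3674973.36 mm³, ΣAȲ = 1779292.01 mm³.
X̄ = 3674973.36/29654.87 = 123.92 mm; Ȳ = 1779292.01/29654.87 = 60.00 mm.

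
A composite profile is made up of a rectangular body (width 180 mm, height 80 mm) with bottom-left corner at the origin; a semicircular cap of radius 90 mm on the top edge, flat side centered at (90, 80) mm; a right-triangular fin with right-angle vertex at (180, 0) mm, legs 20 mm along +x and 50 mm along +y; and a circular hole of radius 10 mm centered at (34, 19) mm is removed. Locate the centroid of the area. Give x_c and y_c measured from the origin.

x_c = 92.41 mm, y_c = 76.25 mm

rectangular body: A = 180 × 80 = 14400.00, centroid at (90.00, 40.00).
semicircular top: A = ½π·90² = 12723.45, centroid at (90.00, 118.20).
triangular fin: A = ½·20·50 = 500.00, centroid at (186.67, 16.67).
hole: A = −π·10² = -314.16, centroid at (34.00, 19.00).
ΣA = 27309.29 mm², ΣAx_c = 2523762.44 mm³, ΣAy_c = 2082240.33 mm³.
x_c = 2523762.44/27309.29 = 92.41 mm; y_c = 2082240.33/27309.29 = 76.25 mm.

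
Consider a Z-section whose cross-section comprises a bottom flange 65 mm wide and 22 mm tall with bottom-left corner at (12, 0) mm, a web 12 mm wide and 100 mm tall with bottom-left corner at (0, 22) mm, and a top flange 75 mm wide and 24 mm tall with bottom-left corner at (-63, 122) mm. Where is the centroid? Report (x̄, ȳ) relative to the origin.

x̄ = 5.63 mm, ȳ = 77.50 mm

Part | A | x̄ᵢ | ȳᵢ | A·x̄ᵢ | A·ȳᵢ
bottom flange | 1430.00 | 44.50 | 11.00 | 63635.00 | 15730.00
web | 1200.00 | 6.00 | 72.00 | 7200.00 | 86400.00
top flange | 1800.00 | -25.50 | 134.00 | -45900.00 | 241200.00
Σ | 4430.00 |  |  | 24935.00 | 343330.00
x̄ = 24935.00 / 4430.00 = 5.63 mm
ȳ = 343330.00 / 4430.00 = 77.50 mm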